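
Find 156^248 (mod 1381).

156^1 ≡ 156 (mod 1381)
156^2 ≡ 156^2 = 24336 ≡ 859 (mod 1381)
156^4 ≡ 859^2 = 737881 ≡ 427 (mod 1381)
156^8 ≡ 427^2 = 182329 ≡ 37 (mod 1381)
156^16 ≡ 37^2 = 1369 (mod 1381)
156^32 ≡ 1369^2 = 1874161 ≡ 144 (mod 1381)
156^64 ≡ 144^2 = 20736 ≡ 21 (mod 1381)
156^128 ≡ 21^2 = 441 (mod 1381)
156^248 = 156^128 * 156^64 * 156^32 * 156^16 * 156^8 ≡ 441 * 21 * 144 * 1369 * 37 (mod 1381).
Accumulate the product:
441 * 21 = 9261 ≡ 975
975 * 144 = 140400 ≡ 919
919 * 1369 = 1258111 ≡ 20
20 * 37 = 740

740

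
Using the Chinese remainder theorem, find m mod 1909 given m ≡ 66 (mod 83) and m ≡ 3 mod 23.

647

83⁻¹ mod 23: 83×5 ≡ 1 (mod 23), so 83⁻¹ ≡ 5.
m = 66 + 83×((3 − 66)×5 mod 23) = 66 + 83×7 = 647.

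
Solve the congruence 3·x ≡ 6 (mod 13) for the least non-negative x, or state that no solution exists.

2

gcd(3, 13) = 1, so a unique solution mod 13 exists.
3⁻¹ ≡ 9 (mod 13).
x ≡ 9·6 ≡ 2 (mod 13).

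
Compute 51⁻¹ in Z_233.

32

By the extended Euclidean algorithm:
233 = 4×51 + 29
51 = 1×29 + 22
29 = 1×22 + 7
22 = 3×7 + 1
7 = 7×1 + 0
gcd(51, 233) = 1, so the inverse exists.
Back-substitute for 1:
1 = 1×22 − 3×7
  = −3×29 + 4×22
  = 4×51 − 7×29
  = −7×233 + 32×51
So 51⁻¹ ≡ 32 (mod 233).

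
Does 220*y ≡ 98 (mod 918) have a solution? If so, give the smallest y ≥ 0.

38

gcd(220, 918) = 2, and 2 | 98, so solutions exist.
Divide through by 2: 110*y ≡ 49 (mod 459).
110⁻¹ ≡ 338 (mod 459).
y ≡ 338*49 ≡ 38 (mod 459).
The smallest non-negative solution is y = 38.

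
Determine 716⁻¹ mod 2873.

By the extended Euclidean algorithm:
2873 = 4×716 + 9
716 = 79×9 + 5
9 = 1×5 + 4
5 = 1×4 + 1
4 = 4×1 + 0
gcd(716, 2873) = 1, so the inverse exists.
Back-substitute for 1:
1 = 1×5 − 1×4
  = −1×9 + 2×5
  = 2×716 − 159×9
  = −159×2873 + 638×716
So 716⁻¹ ≡ 638 (mod 2873).

638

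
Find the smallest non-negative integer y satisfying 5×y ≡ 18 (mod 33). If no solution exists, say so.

30

gcd(5, 33) = 1, so a unique solution mod 33 exists.
5⁻¹ ≡ 20 (mod 33).
y ≡ 20×18 ≡ 30 (mod 33).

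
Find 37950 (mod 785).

270

37950 = 48*785 + 270, so 37950 ≡ 270 (mod 785).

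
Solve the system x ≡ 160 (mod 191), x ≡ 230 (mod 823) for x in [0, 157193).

12575

191⁻¹ mod 823: 191×530 ≡ 1 (mod 823), so 191⁻¹ ≡ 530.
x = 160 + 191×((230 − 160)×530 mod 823) = 160 + 191×65 = 12575.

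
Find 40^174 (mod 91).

1

40^1 ≡ 40 (mod 91)
40^2 ≡ 40^2 = 1600 ≡ 53 (mod 91)
40^4 ≡ 53^2 = 2809 ≡ 79 (mod 91)
40^8 ≡ 79^2 = 6241 ≡ 53 (mod 91)
40^16 ≡ 53^2 = 2809 ≡ 79 (mod 91)
40^32 ≡ 79^2 = 6241 ≡ 53 (mod 91)
40^64 ≡ 53^2 = 2809 ≡ 79 (mod 91)
40^128 ≡ 79^2 = 6241 ≡ 53 (mod 91)
40^174 = 40^128 · 40^32 · 40^8 · 40^4 · 40^2 ≡ 53 · 53 · 53 · 79 · 53 (mod 91).
Accumulate the product:
53 · 53 = 2809 ≡ 79
79 · 53 = 4187 ≡ 1
1 · 79 = 79
79 · 53 = 4187 ≡ 1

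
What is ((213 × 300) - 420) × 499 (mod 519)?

393

213 × 300 = 63900 ≡ 63 (mod 519)
63 - 420 = -357 ≡ 162 (mod 519)
162 × 499 = 80838 ≡ 393 (mod 519)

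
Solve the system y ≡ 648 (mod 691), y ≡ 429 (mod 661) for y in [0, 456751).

132629

691⁻¹ mod 661: 691·639 ≡ 1 (mod 661), so 691⁻¹ ≡ 639.
y = 648 + 691·((429 − 648)·639 mod 661) = 648 + 691·191 = 132629.
Check: 132629 mod 691 = 648, 132629 mod 661 = 429. ✓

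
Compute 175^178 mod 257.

178

Compute successive squares:
178 in binary is 10110010, i.e. 178 = 128 + 32 + 16 + 2.
175^1 ≡ 175 (mod 257)
175^2 ≡ 175^2 = 30625 ≡ 42 (mod 257)
175^4 ≡ 42^2 = 1764 ≡ 222 (mod 257)
175^8 ≡ 222^2 = 49284 ≡ 197 (mod 257)
175^16 ≡ 197^2 = 38809 ≡ 2 (mod 257)
175^32 ≡ 2^2 = 4 (mod 257)
175^64 ≡ 4^2 = 16 (mod 257)
175^128 ≡ 16^2 = 256 (mod 257)
175^178 = 175^128 * 175^32 * 175^16 * 175^2 ≡ 256 * 4 * 2 * 42 (mod 257).
Accumulate the product:
256 * 4 = 1024 ≡ 253
253 * 2 = 506 ≡ 249
249 * 42 = 10458 ≡ 178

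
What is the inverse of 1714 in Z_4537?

45

Apply the Euclidean algorithm and back-substitute:
4537 = 2*1714 + 1109
1714 = 1*1109 + 605
1109 = 1*605 + 504
605 = 1*504 + 101
504 = 4*101 + 100
101 = 1*100 + 1
100 = 100*1 + 0
gcd(1714, 4537) = 1, so the inverse exists.
Bézout: 1 = −17*4537 + 45*1714.
So 1714⁻¹ ≡ 45 (mod 4537).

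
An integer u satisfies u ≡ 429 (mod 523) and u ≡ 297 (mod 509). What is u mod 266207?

523⁻¹ mod 509: 523·400 ≡ 1 (mod 509), so 523⁻¹ ≡ 400.
u = 429 + 523·((297 − 429)·400 mod 509) = 429 + 523·136 = 71557.
Check: 71557 mod 523 = 429, 71557 mod 509 = 297. ✓

71557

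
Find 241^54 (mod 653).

604

Compute successive squares:
54 in binary is 110110, i.e. 54 = 32 + 16 + 4 + 2.
241^1 ≡ 241 (mod 653)
241^2 ≡ 241^2 = 58081 ≡ 617 (mod 653)
241^4 ≡ 617^2 = 380689 ≡ 643 (mod 653)
241^8 ≡ 643^2 = 413449 ≡ 100 (mod 653)
241^16 ≡ 100^2 = 10000 ≡ 205 (mod 653)
241^32 ≡ 205^2 = 42025 ≡ 233 (mod 653)
241^54 = 241^32 * 241^16 * 241^4 * 241^2 ≡ 233 * 205 * 643 * 617 (mod 653).
Accumulate the product:
233 * 205 = 47765 ≡ 96
96 * 643 = 61728 ≡ 346
346 * 617 = 213482 ≡ 604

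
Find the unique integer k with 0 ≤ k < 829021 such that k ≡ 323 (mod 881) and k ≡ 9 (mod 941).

364176

881⁻¹ mod 941: 881×643 ≡ 1 (mod 941), so 881⁻¹ ≡ 643.
k = 323 + 881×((9 − 323)×643 mod 941) = 323 + 881×413 = 364176.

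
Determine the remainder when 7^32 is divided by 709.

293

By square-and-multiply:
7^1 ≡ 7 (mod 709)
7^2 ≡ 7^2 = 49 (mod 709)
7^4 ≡ 49^2 = 2401 ≡ 274 (mod 709)
7^8 ≡ 274^2 = 75076 ≡ 631 (mod 709)
7^16 ≡ 631^2 = 398161 ≡ 412 (mod 709)
7^32 ≡ 412^2 = 169744 ≡ 293 (mod 709)
So 7^32 ≡ 293 (mod 709).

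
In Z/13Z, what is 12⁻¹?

By the extended Euclidean algorithm:
13 = 1·12 + 1
12 = 12·1 + 0
gcd(12, 13) = 1, so the inverse exists.
Back-substitute for 1:
1 = 1·13 − 1·12
So 12⁻¹ ≡ −1 ≡ 12 (mod 13).

12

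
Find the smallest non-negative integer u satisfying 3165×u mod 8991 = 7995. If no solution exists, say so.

1778

gcd(3165, 8991) = 3, and 3 | 7995, so solutions exist.
Divide through by 3: 1055×u ≡ 2665 mod 2997.
1055⁻¹ ≡ 446 (mod 2997).
u ≡ 446×2665 ≡ 1778 (mod 2997).
The smallest non-negative solution is u = 1778.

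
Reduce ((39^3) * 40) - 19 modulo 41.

30

(39)^3 ≡ 33 (mod 41)
33 * 40 = 1320 ≡ 8 (mod 41)
8 - 19 = -11 ≡ 30 (mod 41)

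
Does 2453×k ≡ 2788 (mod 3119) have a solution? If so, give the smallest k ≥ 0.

gcd(2453, 3119) = 1, so a unique solution mod 3119 exists.
2453⁻¹ ≡ 473 (mod 3119).
k ≡ 473×2788 ≡ 2506 (mod 3119).

2506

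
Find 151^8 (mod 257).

137

151^1 ≡ 151 (mod 257)
151^2 ≡ 151^2 = 22801 ≡ 185 (mod 257)
151^4 ≡ 185^2 = 34225 ≡ 44 (mod 257)
151^8 ≡ 44^2 = 1936 ≡ 137 (mod 257)
So 151^8 ≡ 137 (mod 257).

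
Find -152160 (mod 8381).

7079

-152160 = -19·8381 + 7079, so -152160 ≡ 7079 (mod 8381).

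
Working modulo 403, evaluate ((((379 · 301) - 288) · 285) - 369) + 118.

379 · 301 = 114079 ≡ 30 (mod 403)
30 - 288 = -258 ≡ 145 (mod 403)
145 · 285 = 41325 ≡ 219 (mod 403)
219 - 369 = -150 ≡ 253 (mod 403)
253 + 118 = 371

371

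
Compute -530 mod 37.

-530 = -15×37 + 25, so -530 ≡ 25 (mod 37).

25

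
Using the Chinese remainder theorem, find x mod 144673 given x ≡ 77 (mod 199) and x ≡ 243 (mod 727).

199⁻¹ mod 727: 199·274 ≡ 1 (mod 727), so 199⁻¹ ≡ 274.
x = 77 + 199·((243 − 77)·274 mod 727) = 77 + 199·410 = 81667.

81667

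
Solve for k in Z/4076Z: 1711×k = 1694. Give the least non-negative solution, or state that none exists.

3298

gcd(1711, 4076) = 1, so a unique solution mod 4076 exists.
1711⁻¹ ≡ 2923 (mod 4076).
k ≡ 2923×1694 ≡ 3298 (mod 4076).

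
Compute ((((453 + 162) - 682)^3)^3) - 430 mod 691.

451

453 + 162 = 615
615 - 682 = -67 ≡ 624 (mod 691)
(624)^3 ≡ 513 (mod 691)
(513)^3 ≡ 190 (mod 691)
190 - 430 = -240 ≡ 451 (mod 691)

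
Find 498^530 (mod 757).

547

Compute successive squares:
530 in binary is 1000010010, i.e. 530 = 512 + 16 + 2.
498^1 ≡ 498 (mod 757)
498^2 ≡ 498^2 = 248004 ≡ 465 (mod 757)
498^4 ≡ 465^2 = 216225 ≡ 480 (mod 757)
498^8 ≡ 480^2 = 230400 ≡ 272 (mod 757)
498^16 ≡ 272^2 = 73984 ≡ 555 (mod 757)
498^32 ≡ 555^2 = 308025 ≡ 683 (mod 757)
498^64 ≡ 683^2 = 466489 ≡ 177 (mod 757)
498^128 ≡ 177^2 = 31329 ≡ 292 (mod 757)
498^256 ≡ 292^2 = 85264 ≡ 480 (mod 757)
498^512 ≡ 480^2 = 230400 ≡ 272 (mod 757)
498^530 = 498^512 × 498^16 × 498^2 ≡ 272 × 555 × 465 (mod 757).
Accumulate the product:
272 × 555 = 150960 ≡ 317
317 × 465 = 147405 ≡ 547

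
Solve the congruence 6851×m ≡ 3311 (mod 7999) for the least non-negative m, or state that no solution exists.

gcd(6851, 7999) = 1, so a unique solution mod 7999 exists.
6851⁻¹ ≡ 216 (mod 7999).
m ≡ 216×3311 ≡ 3265 (mod 7999).

3265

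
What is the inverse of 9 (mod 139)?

31

Apply the Euclidean algorithm and back-substitute:
139 = 15*9 + 4
9 = 2*4 + 1
4 = 4*1 + 0
gcd(9, 139) = 1, so the inverse exists.
Back-substitute for 1:
1 = 1*9 − 2*4
  = −2*139 + 31*9
So 9⁻¹ ≡ 31 (mod 139).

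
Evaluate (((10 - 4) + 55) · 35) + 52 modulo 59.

4

10 - 4 = 6
6 + 55 = 61 ≡ 2 (mod 59)
2 · 35 = 70 ≡ 11 (mod 59)
11 + 52 = 63 ≡ 4 (mod 59)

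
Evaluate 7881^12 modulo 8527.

7880

12 in binary is 1100, i.e. 12 = 8 + 4.
7881^1 ≡ 7881 (mod 8527)
7881^2 ≡ 7881^2 = 62110161 ≡ 8020 (mod 8527)
7881^4 ≡ 8020^2 = 64320400 ≡ 1239 (mod 8527)
7881^8 ≡ 1239^2 = 1535121 ≡ 261 (mod 8527)
7881^12 = 7881^8 · 7881^4 ≡ 261 · 1239 (mod 8527).
261 · 1239 = 323379 ≡ 7880 (mod 8527).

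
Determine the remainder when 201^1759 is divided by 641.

By square-and-multiply:
201^1 ≡ 201 (mod 641)
201^2 ≡ 201^2 = 40401 ≡ 18 (mod 641)
201^4 ≡ 18^2 = 324 (mod 641)
201^8 ≡ 324^2 = 104976 ≡ 493 (mod 641)
201^16 ≡ 493^2 = 243049 ≡ 110 (mod 641)
201^32 ≡ 110^2 = 12100 ≡ 562 (mod 641)
201^64 ≡ 562^2 = 315844 ≡ 472 (mod 641)
201^128 ≡ 472^2 = 222784 ≡ 357 (mod 641)
201^256 ≡ 357^2 = 127449 ≡ 531 (mod 641)
201^512 ≡ 531^2 = 281961 ≡ 562 (mod 641)
201^1024 ≡ 562^2 = 315844 ≡ 472 (mod 641)
201^1759 = 201^1024 × 201^512 × 201^128 × 201^64 × 201^16 × 201^8 × 201^4 × 201^2 × 201^1 ≡ 472 × 562 × 357 × 472 × 110 × 493 × 324 × 18 × 201 (mod 641).
Accumulate the product:
472 × 562 = 265264 ≡ 531
531 × 357 = 189567 ≡ 472
472 × 472 = 222784 ≡ 357
357 × 110 = 39270 ≡ 169
169 × 493 = 83317 ≡ 628
628 × 324 = 203472 ≡ 275
275 × 18 = 4950 ≡ 463
463 × 201 = 93063 ≡ 118

118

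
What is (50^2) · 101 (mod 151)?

(50)^2 ≡ 84 (mod 151)
84 · 101 = 8484 ≡ 28 (mod 151)

28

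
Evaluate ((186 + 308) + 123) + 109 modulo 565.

186 + 308 = 494
494 + 123 = 617 ≡ 52 (mod 565)
52 + 109 = 161

161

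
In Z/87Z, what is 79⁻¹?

87 = 1·79 + 8
79 = 9·8 + 7
8 = 1·7 + 1
7 = 7·1 + 0
gcd(79, 87) = 1, so the inverse exists.
Back-substitute for 1:
1 = 1·8 − 1·7
  = −1·79 + 10·8
  = 10·87 − 11·79
So 79⁻¹ ≡ −11 ≡ 76 (mod 87).

76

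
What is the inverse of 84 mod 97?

Apply the Euclidean algorithm and back-substitute:
97 = 1×84 + 13
84 = 6×13 + 6
13 = 2×6 + 1
6 = 6×1 + 0
gcd(84, 97) = 1, so the inverse exists.
Back-substitute for 1:
1 = 1×13 − 2×6
  = −2×84 + 13×13
  = 13×97 − 15×84
So 84⁻¹ ≡ −15 ≡ 82 (mod 97).

82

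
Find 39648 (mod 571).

39648 = 69*571 + 249, so 39648 ≡ 249 (mod 571).

249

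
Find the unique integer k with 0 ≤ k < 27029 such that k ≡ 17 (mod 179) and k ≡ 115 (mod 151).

14158

179⁻¹ mod 151: 179·27 ≡ 1 (mod 151), so 179⁻¹ ≡ 27.
k = 17 + 179·((115 − 17)·27 mod 151) = 17 + 179·79 = 14158.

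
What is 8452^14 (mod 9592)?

5184

Using repeated squaring:
14 in binary is 1110, i.e. 14 = 8 + 4 + 2.
8452^1 ≡ 8452 (mod 9592)
8452^2 ≡ 8452^2 = 71436304 ≡ 4680 (mod 9592)
8452^4 ≡ 4680^2 = 21902400 ≡ 3864 (mod 9592)
8452^8 ≡ 3864^2 = 14930496 ≡ 5344 (mod 9592)
8452^14 = 8452^8 * 8452^4 * 8452^2 ≡ 5344 * 3864 * 4680 (mod 9592).
Accumulate the product:
5344 * 3864 = 20649216 ≡ 7232
7232 * 4680 = 33845760 ≡ 5184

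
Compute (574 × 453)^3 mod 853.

730

574 × 453 = 260022 ≡ 710 (mod 853)
(710)^3 ≡ 730 (mod 853)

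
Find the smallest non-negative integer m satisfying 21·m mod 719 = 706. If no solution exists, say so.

376

gcd(21, 719) = 1, so a unique solution mod 719 exists.
21⁻¹ ≡ 137 (mod 719).
m ≡ 137·706 ≡ 376 (mod 719).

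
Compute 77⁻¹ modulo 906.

353

Apply the Euclidean algorithm and back-substitute:
906 = 11·77 + 59
77 = 1·59 + 18
59 = 3·18 + 5
18 = 3·5 + 3
5 = 1·3 + 2
3 = 1·2 + 1
2 = 2·1 + 0
gcd(77, 906) = 1, so the inverse exists.
Bézout: 1 = −30·906 + 353·77.
So 77⁻¹ ≡ 353 (mod 906).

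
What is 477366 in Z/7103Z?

477366 = 67×7103 + 1465, so 477366 ≡ 1465 (mod 7103).

1465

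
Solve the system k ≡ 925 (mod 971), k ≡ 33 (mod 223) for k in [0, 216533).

971⁻¹ mod 223: 971×48 ≡ 1 (mod 223), so 971⁻¹ ≡ 48.
k = 925 + 971×((33 − 925)×48 mod 223) = 925 + 971×0 = 925.
Check: 925 mod 971 = 925, 925 mod 223 = 33. ✓

925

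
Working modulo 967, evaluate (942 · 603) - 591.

773

942 · 603 = 568026 ≡ 397 (mod 967)
397 - 591 = -194 ≡ 773 (mod 967)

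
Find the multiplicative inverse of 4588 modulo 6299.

By the extended Euclidean algorithm:
6299 = 1·4588 + 1711
4588 = 2·1711 + 1166
1711 = 1·1166 + 545
1166 = 2·545 + 76
545 = 7·76 + 13
76 = 5·13 + 11
13 = 1·11 + 2
11 = 5·2 + 1
2 = 2·1 + 0
gcd(4588, 6299) = 1, so the inverse exists.
Back-substitute for 1:
1 = 1·11 − 5·2
  = −5·13 + 6·11
  = 6·76 − 35·13
  = −35·545 + 251·76
  = 251·1166 − 537·545
  = −537·1711 + 788·1166
  = 788·4588 − 2113·1711
  = −2113·6299 + 2901·4588
So 4588⁻¹ ≡ 2901 (mod 6299).

2901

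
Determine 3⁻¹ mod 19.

13

19 = 6*3 + 1
3 = 3*1 + 0
gcd(3, 19) = 1, so the inverse exists.
Bézout: 1 = 1*19 − 6*3.
So 3⁻¹ ≡ −6 ≡ 13 (mod 19).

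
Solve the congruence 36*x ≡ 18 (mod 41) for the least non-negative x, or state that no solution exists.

gcd(36, 41) = 1, so a unique solution mod 41 exists.
36⁻¹ ≡ 8 (mod 41).
x ≡ 8*18 ≡ 21 (mod 41).

21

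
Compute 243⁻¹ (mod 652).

652 = 2·243 + 166
243 = 1·166 + 77
166 = 2·77 + 12
77 = 6·12 + 5
12 = 2·5 + 2
5 = 2·2 + 1
2 = 2·1 + 0
gcd(243, 652) = 1, so the inverse exists.
Back-substitute for 1:
1 = 1·5 − 2·2
  = −2·12 + 5·5
  = 5·77 − 32·12
  = −32·166 + 69·77
  = 69·243 − 101·166
  = −101·652 + 271·243
So 243⁻¹ ≡ 271 (mod 652).

271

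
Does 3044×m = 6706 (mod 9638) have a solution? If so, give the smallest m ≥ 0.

gcd(3044, 9638) = 2, and 2 | 6706, so solutions exist.
Divide through by 2: 1522×m = 3353 (mod 4819).
1522⁻¹ ≡ 3619 (mod 4819).
m ≡ 3619×3353 ≡ 265 (mod 4819).
The smallest non-negative solution is m = 265.

265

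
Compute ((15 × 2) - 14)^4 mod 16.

15 × 2 = 30 ≡ 14 (mod 16)
14 - 14 = 0
(0)^4 ≡ 0 (mod 16)

0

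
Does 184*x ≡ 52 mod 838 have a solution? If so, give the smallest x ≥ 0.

228

gcd(184, 838) = 2, and 2 | 52, so solutions exist.
Divide through by 2: 92*x = 26 (mod 419).
92⁻¹ ≡ 41 (mod 419).
x ≡ 41*26 ≡ 228 (mod 419).
The smallest non-negative solution is x = 228.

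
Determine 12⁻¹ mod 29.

29 = 2×12 + 5
12 = 2×5 + 2
5 = 2×2 + 1
2 = 2×1 + 0
gcd(12, 29) = 1, so the inverse exists.
Back-substitute for 1:
1 = 1×5 − 2×2
  = −2×12 + 5×5
  = 5×29 − 12×12
So 12⁻¹ ≡ −12 ≡ 17 (mod 29).

17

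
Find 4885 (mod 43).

26

4885 = 113×43 + 26, so 4885 ≡ 26 (mod 43).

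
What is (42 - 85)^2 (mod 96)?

42 - 85 = -43 ≡ 53 (mod 96)
(53)^2 ≡ 25 (mod 96)

25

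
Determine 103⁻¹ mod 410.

207

Apply the Euclidean algorithm and back-substitute:
410 = 3*103 + 101
103 = 1*101 + 2
101 = 50*2 + 1
2 = 2*1 + 0
gcd(103, 410) = 1, so the inverse exists.
Back-substitute for 1:
1 = 1*101 − 50*2
  = −50*103 + 51*101
  = 51*410 − 203*103
So 103⁻¹ ≡ −203 ≡ 207 (mod 410).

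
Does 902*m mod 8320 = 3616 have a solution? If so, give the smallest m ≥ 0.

2928

gcd(902, 8320) = 2, and 2 | 3616, so solutions exist.
Divide through by 2: 451*m ≡ 1808 mod 4160.
451⁻¹ ≡ 1771 (mod 4160).
m ≡ 1771*1808 ≡ 2928 (mod 4160).
The smallest non-negative solution is m = 2928.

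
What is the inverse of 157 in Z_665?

Run the extended Euclidean algorithm:
665 = 4×157 + 37
157 = 4×37 + 9
37 = 4×9 + 1
9 = 9×1 + 0
gcd(157, 665) = 1, so the inverse exists.
Bézout: 1 = 17×665 − 72×157.
So 157⁻¹ ≡ −72 ≡ 593 (mod 665).

593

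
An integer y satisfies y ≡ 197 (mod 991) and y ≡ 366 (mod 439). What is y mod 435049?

991⁻¹ mod 439: 991*338 ≡ 1 (mod 439), so 991⁻¹ ≡ 338.
y = 197 + 991*((366 − 197)*338 mod 439) = 197 + 991*52 = 51729.

51729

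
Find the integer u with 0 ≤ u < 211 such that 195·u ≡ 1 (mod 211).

Apply the Euclidean algorithm and back-substitute:
211 = 1*195 + 16
195 = 12*16 + 3
16 = 5*3 + 1
3 = 3*1 + 0
gcd(195, 211) = 1, so the inverse exists.
Bézout: 1 = 61*211 − 66*195.
So 195⁻¹ ≡ −66 ≡ 145 (mod 211).

145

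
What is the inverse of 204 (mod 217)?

50

Apply the Euclidean algorithm and back-substitute:
217 = 1*204 + 13
204 = 15*13 + 9
13 = 1*9 + 4
9 = 2*4 + 1
4 = 4*1 + 0
gcd(204, 217) = 1, so the inverse exists.
Bézout: 1 = −47*217 + 50*204.
So 204⁻¹ ≡ 50 (mod 217).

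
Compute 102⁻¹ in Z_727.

Apply the Euclidean algorithm and back-substitute:
727 = 7×102 + 13
102 = 7×13 + 11
13 = 1×11 + 2
11 = 5×2 + 1
2 = 2×1 + 0
gcd(102, 727) = 1, so the inverse exists.
Bézout: 1 = −47×727 + 335×102.
So 102⁻¹ ≡ 335 (mod 727).

335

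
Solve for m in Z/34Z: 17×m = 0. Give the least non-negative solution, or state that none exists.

0

gcd(17, 34) = 17, and 17 | 0, so solutions exist.
Divide through by 17: 1×m mod 2 = 0.
1⁻¹ ≡ 1 (mod 2).
m ≡ 1×0 ≡ 0 (mod 2).
The smallest non-negative solution is m = 0.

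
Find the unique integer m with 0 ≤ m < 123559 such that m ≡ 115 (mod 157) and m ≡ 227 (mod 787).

79714

157⁻¹ mod 787: 157·391 ≡ 1 (mod 787), so 157⁻¹ ≡ 391.
m = 115 + 157·((227 − 115)·391 mod 787) = 115 + 157·507 = 79714.
Check: 79714 mod 157 = 115, 79714 mod 787 = 227. ✓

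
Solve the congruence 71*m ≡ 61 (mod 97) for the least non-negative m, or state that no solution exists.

gcd(71, 97) = 1, so a unique solution mod 97 exists.
71⁻¹ ≡ 41 (mod 97).
m ≡ 41*61 ≡ 76 (mod 97).

76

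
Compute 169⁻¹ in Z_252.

252 = 1·169 + 83
169 = 2·83 + 3
83 = 27·3 + 2
3 = 1·2 + 1
2 = 2·1 + 0
gcd(169, 252) = 1, so the inverse exists.
Bézout: 1 = −57·252 + 85·169.
So 169⁻¹ ≡ 85 (mod 252).

85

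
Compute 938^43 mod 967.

496

938^1 ≡ 938 (mod 967)
938^2 ≡ 938^2 = 879844 ≡ 841 (mod 967)
938^4 ≡ 841^2 = 707281 ≡ 404 (mod 967)
938^8 ≡ 404^2 = 163216 ≡ 760 (mod 967)
938^16 ≡ 760^2 = 577600 ≡ 301 (mod 967)
938^32 ≡ 301^2 = 90601 ≡ 670 (mod 967)
938^43 = 938^32 * 938^8 * 938^2 * 938^1 ≡ 670 * 760 * 841 * 938 (mod 967).
Accumulate the product:
670 * 760 = 509200 ≡ 558
558 * 841 = 469278 ≡ 283
283 * 938 = 265454 ≡ 496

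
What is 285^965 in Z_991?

965 in binary is 1111000101, i.e. 965 = 512 + 256 + 128 + 64 + 4 + 1.
285^1 ≡ 285 (mod 991)
285^2 ≡ 285^2 = 81225 ≡ 954 (mod 991)
285^4 ≡ 954^2 = 910116 ≡ 378 (mod 991)
285^8 ≡ 378^2 = 142884 ≡ 180 (mod 991)
285^16 ≡ 180^2 = 32400 ≡ 688 (mod 991)
285^32 ≡ 688^2 = 473344 ≡ 637 (mod 991)
285^64 ≡ 637^2 = 405769 ≡ 450 (mod 991)
285^128 ≡ 450^2 = 202500 ≡ 336 (mod 991)
285^256 ≡ 336^2 = 112896 ≡ 913 (mod 991)
285^512 ≡ 913^2 = 833569 ≡ 138 (mod 991)
285^965 = 285^512 · 285^256 · 285^128 · 285^64 · 285^4 · 285^1 ≡ 138 · 913 · 336 · 450 · 378 · 285 (mod 991).
Accumulate the product:
138 · 913 = 125994 ≡ 137
137 · 336 = 46032 ≡ 446
446 · 450 = 200700 ≡ 518
518 · 378 = 195804 ≡ 577
577 · 285 = 164445 ≡ 930

930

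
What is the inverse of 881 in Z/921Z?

23

Run the extended Euclidean algorithm:
921 = 1*881 + 40
881 = 22*40 + 1
40 = 40*1 + 0
gcd(881, 921) = 1, so the inverse exists.
Back-substitute for 1:
1 = 1*881 − 22*40
  = −22*921 + 23*881
So 881⁻¹ ≡ 23 (mod 921).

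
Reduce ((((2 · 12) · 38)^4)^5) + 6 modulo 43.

2 · 12 = 24
24 · 38 = 912 ≡ 9 (mod 43)
(9)^4 ≡ 25 (mod 43)
(25)^5 ≡ 24 (mod 43)
24 + 6 = 30

30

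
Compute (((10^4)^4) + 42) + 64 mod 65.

31

(10)^4 ≡ 55 (mod 65)
(55)^4 ≡ 55 (mod 65)
55 + 42 = 97 ≡ 32 (mod 65)
32 + 64 = 96 ≡ 31 (mod 65)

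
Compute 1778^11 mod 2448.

Using repeated squaring:
11 in binary is 1011, i.e. 11 = 8 + 2 + 1.
1778^1 ≡ 1778 (mod 2448)
1778^2 ≡ 1778^2 = 3161284 ≡ 916 (mod 2448)
1778^4 ≡ 916^2 = 839056 ≡ 1840 (mod 2448)
1778^8 ≡ 1840^2 = 3385600 ≡ 16 (mod 2448)
1778^11 = 1778^8 * 1778^2 * 1778^1 ≡ 16 * 916 * 1778 (mod 2448).
Accumulate the product:
16 * 916 = 14656 ≡ 2416
2416 * 1778 = 4295648 ≡ 1856

1856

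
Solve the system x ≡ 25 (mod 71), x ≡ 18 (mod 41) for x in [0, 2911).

1658

71⁻¹ mod 41: 71*26 ≡ 1 (mod 41), so 71⁻¹ ≡ 26.
x = 25 + 71*((18 − 25)*26 mod 41) = 25 + 71*23 = 1658.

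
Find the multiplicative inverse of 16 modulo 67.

Apply the Euclidean algorithm and back-substitute:
67 = 4*16 + 3
16 = 5*3 + 1
3 = 3*1 + 0
gcd(16, 67) = 1, so the inverse exists.
Back-substitute for 1:
1 = 1*16 − 5*3
  = −5*67 + 21*16
So 16⁻¹ ≡ 21 (mod 67).

21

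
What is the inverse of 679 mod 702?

702 = 1·679 + 23
679 = 29·23 + 12
23 = 1·12 + 11
12 = 1·11 + 1
11 = 11·1 + 0
gcd(679, 702) = 1, so the inverse exists.
Bézout: 1 = −59·702 + 61·679.
So 679⁻¹ ≡ 61 (mod 702).

61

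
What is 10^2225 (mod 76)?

By square-and-multiply:
2225 in binary is 100010110001, i.e. 2225 = 2048 + 128 + 32 + 16 + 1.
10^1 ≡ 10 (mod 76)
10^2 ≡ 10^2 = 100 ≡ 24 (mod 76)
10^4 ≡ 24^2 = 576 ≡ 44 (mod 76)
10^8 ≡ 44^2 = 1936 ≡ 36 (mod 76)
10^16 ≡ 36^2 = 1296 ≡ 4 (mod 76)
10^32 ≡ 4^2 = 16 (mod 76)
10^64 ≡ 16^2 = 256 ≡ 28 (mod 76)
10^128 ≡ 28^2 = 784 ≡ 24 (mod 76)
10^256 ≡ 24^2 = 576 ≡ 44 (mod 76)
10^512 ≡ 44^2 = 1936 ≡ 36 (mod 76)
10^1024 ≡ 36^2 = 1296 ≡ 4 (mod 76)
10^2048 ≡ 4^2 = 16 (mod 76)
10^2225 = 10^2048 · 10^128 · 10^32 · 10^16 · 10^1 ≡ 16 · 24 · 16 · 4 · 10 (mod 76).
Accumulate the product:
16 · 24 = 384 ≡ 4
4 · 16 = 64
64 · 4 = 256 ≡ 28
28 · 10 = 280 ≡ 52

52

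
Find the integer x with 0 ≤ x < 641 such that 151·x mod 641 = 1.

641 = 4×151 + 37
151 = 4×37 + 3
37 = 12×3 + 1
3 = 3×1 + 0
gcd(151, 641) = 1, so the inverse exists.
Back-substitute for 1:
1 = 1×37 − 12×3
  = −12×151 + 49×37
  = 49×641 − 208×151
So 151⁻¹ ≡ −208 ≡ 433 (mod 641).

433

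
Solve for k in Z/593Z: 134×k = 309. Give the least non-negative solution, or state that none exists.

228

gcd(134, 593) = 1, so a unique solution mod 593 exists.
134⁻¹ ≡ 208 (mod 593).
k ≡ 208×309 ≡ 228 (mod 593).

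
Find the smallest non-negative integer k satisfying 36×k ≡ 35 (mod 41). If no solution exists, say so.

gcd(36, 41) = 1, so a unique solution mod 41 exists.
36⁻¹ ≡ 8 (mod 41).
k ≡ 8×35 ≡ 34 (mod 41).

34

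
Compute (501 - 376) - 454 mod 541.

501 - 376 = 125
125 - 454 = -329 ≡ 212 (mod 541)

212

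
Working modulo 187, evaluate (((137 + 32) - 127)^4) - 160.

137 + 32 = 169
169 - 127 = 42
(42)^4 ≡ 16 (mod 187)
16 - 160 = -144 ≡ 43 (mod 187)

43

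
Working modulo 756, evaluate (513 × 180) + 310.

418

513 × 180 = 92340 ≡ 108 (mod 756)
108 + 310 = 418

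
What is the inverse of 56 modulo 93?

5

Apply the Euclidean algorithm and back-substitute:
93 = 1*56 + 37
56 = 1*37 + 19
37 = 1*19 + 18
19 = 1*18 + 1
18 = 18*1 + 0
gcd(56, 93) = 1, so the inverse exists.
Back-substitute for 1:
1 = 1*19 − 1*18
  = −1*37 + 2*19
  = 2*56 − 3*37
  = −3*93 + 5*56
So 56⁻¹ ≡ 5 (mod 93).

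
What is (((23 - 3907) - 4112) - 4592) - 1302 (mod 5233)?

23 - 3907 = -3884 ≡ 1349 (mod 5233)
1349 - 4112 = -2763 ≡ 2470 (mod 5233)
2470 - 4592 = -2122 ≡ 3111 (mod 5233)
3111 - 1302 = 1809

1809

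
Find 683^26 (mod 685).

By square-and-multiply:
683^1 ≡ 683 (mod 685)
683^2 ≡ 683^2 = 466489 ≡ 4 (mod 685)
683^4 ≡ 4^2 = 16 (mod 685)
683^8 ≡ 16^2 = 256 (mod 685)
683^16 ≡ 256^2 = 65536 ≡ 461 (mod 685)
683^26 = 683^16 · 683^8 · 683^2 ≡ 461 · 256 · 4 (mod 685).
Accumulate the product:
461 · 256 = 118016 ≡ 196
196 · 4 = 784 ≡ 99

99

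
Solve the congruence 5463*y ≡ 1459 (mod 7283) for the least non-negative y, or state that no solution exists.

4373

gcd(5463, 7283) = 1, so a unique solution mod 7283 exists.
5463⁻¹ ≡ 2429 (mod 7283).
y ≡ 2429*1459 ≡ 4373 (mod 7283).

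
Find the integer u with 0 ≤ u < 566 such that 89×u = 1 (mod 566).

Run the extended Euclidean algorithm:
566 = 6·89 + 32
89 = 2·32 + 25
32 = 1·25 + 7
25 = 3·7 + 4
7 = 1·4 + 3
4 = 1·3 + 1
3 = 3·1 + 0
gcd(89, 566) = 1, so the inverse exists.
Back-substitute for 1:
1 = 1·4 − 1·3
  = −1·7 + 2·4
  = 2·25 − 7·7
  = −7·32 + 9·25
  = 9·89 − 25·32
  = −25·566 + 159·89
So 89⁻¹ ≡ 159 (mod 566).

159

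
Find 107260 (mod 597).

107260 = 179·597 + 397, so 107260 ≡ 397 (mod 597).

397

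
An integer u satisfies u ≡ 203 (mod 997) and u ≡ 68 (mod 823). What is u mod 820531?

997⁻¹ mod 823: 997·648 ≡ 1 (mod 823), so 997⁻¹ ≡ 648.
u = 203 + 997·((68 − 203)·648 mod 823) = 203 + 997·581 = 579460.
Check: 579460 mod 997 = 203, 579460 mod 823 = 68. ✓

579460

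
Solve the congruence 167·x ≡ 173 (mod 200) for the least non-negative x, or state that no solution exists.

gcd(167, 200) = 1, so a unique solution mod 200 exists.
167⁻¹ ≡ 103 (mod 200).
x ≡ 103·173 ≡ 19 (mod 200).

19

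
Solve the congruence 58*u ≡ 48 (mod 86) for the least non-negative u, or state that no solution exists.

29

gcd(58, 86) = 2, and 2 | 48, so solutions exist.
Divide through by 2: 29*u ≡ 24 (mod 43).
29⁻¹ ≡ 3 (mod 43).
u ≡ 3*24 ≡ 29 (mod 43).
The smallest non-negative solution is u = 29.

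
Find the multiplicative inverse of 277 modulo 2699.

By the extended Euclidean algorithm:
2699 = 9*277 + 206
277 = 1*206 + 71
206 = 2*71 + 64
71 = 1*64 + 7
64 = 9*7 + 1
7 = 7*1 + 0
gcd(277, 2699) = 1, so the inverse exists.
Back-substitute for 1:
1 = 1*64 − 9*7
  = −9*71 + 10*64
  = 10*206 − 29*71
  = −29*277 + 39*206
  = 39*2699 − 380*277
So 277⁻¹ ≡ −380 ≡ 2319 (mod 2699).

2319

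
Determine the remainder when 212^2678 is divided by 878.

Using repeated squaring:
2678 in binary is 101001110110, i.e. 2678 = 2048 + 512 + 64 + 32 + 16 + 4 + 2.
212^1 ≡ 212 (mod 878)
212^2 ≡ 212^2 = 44944 ≡ 166 (mod 878)
212^4 ≡ 166^2 = 27556 ≡ 338 (mod 878)
212^8 ≡ 338^2 = 114244 ≡ 104 (mod 878)
212^16 ≡ 104^2 = 10816 ≡ 280 (mod 878)
212^32 ≡ 280^2 = 78400 ≡ 258 (mod 878)
212^64 ≡ 258^2 = 66564 ≡ 714 (mod 878)
212^128 ≡ 714^2 = 509796 ≡ 556 (mod 878)
212^256 ≡ 556^2 = 309136 ≡ 80 (mod 878)
212^512 ≡ 80^2 = 6400 ≡ 254 (mod 878)
212^1024 ≡ 254^2 = 64516 ≡ 422 (mod 878)
212^2048 ≡ 422^2 = 178084 ≡ 728 (mod 878)
212^2678 = 212^2048 × 212^512 × 212^64 × 212^32 × 212^16 × 212^4 × 212^2 ≡ 728 × 254 × 714 × 258 × 280 × 338 × 166 (mod 878).
Accumulate the product:
728 × 254 = 184912 ≡ 532
532 × 714 = 379848 ≡ 552
552 × 258 = 142416 ≡ 180
180 × 280 = 50400 ≡ 354
354 × 338 = 119652 ≡ 244
244 × 166 = 40504 ≡ 116

116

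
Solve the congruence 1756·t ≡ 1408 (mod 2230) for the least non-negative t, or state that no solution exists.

gcd(1756, 2230) = 2, and 2 | 1408, so solutions exist.
Divide through by 2: 878·t = 704 (mod 1115).
878⁻¹ ≡ 207 (mod 1115).
t ≡ 207·704 ≡ 778 (mod 1115).
The smallest non-negative solution is t = 778.

778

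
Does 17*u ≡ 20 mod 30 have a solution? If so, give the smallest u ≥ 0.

gcd(17, 30) = 1, so a unique solution mod 30 exists.
17⁻¹ ≡ 23 (mod 30).
u ≡ 23*20 ≡ 10 (mod 30).

10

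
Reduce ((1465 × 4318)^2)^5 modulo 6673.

1465 × 4318 = 6325870 ≡ 6539 (mod 6673)
(6539)^2 ≡ 4610 (mod 6673)
(4610)^5 ≡ 4884 (mod 6673)

4884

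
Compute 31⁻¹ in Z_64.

By the extended Euclidean algorithm:
64 = 2*31 + 2
31 = 15*2 + 1
2 = 2*1 + 0
gcd(31, 64) = 1, so the inverse exists.
Back-substitute for 1:
1 = 1*31 − 15*2
  = −15*64 + 31*31
So 31⁻¹ ≡ 31 (mod 64).

31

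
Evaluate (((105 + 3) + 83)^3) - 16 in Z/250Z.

105

105 + 3 = 108
108 + 83 = 191
(191)^3 ≡ 121 (mod 250)
121 - 16 = 105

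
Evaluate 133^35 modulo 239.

128

133^1 ≡ 133 (mod 239)
133^2 ≡ 133^2 = 17689 ≡ 3 (mod 239)
133^4 ≡ 3^2 = 9 (mod 239)
133^8 ≡ 9^2 = 81 (mod 239)
133^16 ≡ 81^2 = 6561 ≡ 108 (mod 239)
133^32 ≡ 108^2 = 11664 ≡ 192 (mod 239)
133^35 = 133^32 × 133^2 × 133^1 ≡ 192 × 3 × 133 (mod 239).
Accumulate the product:
192 × 3 = 576 ≡ 98
98 × 133 = 13034 ≡ 128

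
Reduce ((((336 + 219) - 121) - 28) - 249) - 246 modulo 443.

354

336 + 219 = 555 ≡ 112 (mod 443)
112 - 121 = -9 ≡ 434 (mod 443)
434 - 28 = 406
406 - 249 = 157
157 - 246 = -89 ≡ 354 (mod 443)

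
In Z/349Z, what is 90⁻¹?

159

By the extended Euclidean algorithm:
349 = 3*90 + 79
90 = 1*79 + 11
79 = 7*11 + 2
11 = 5*2 + 1
2 = 2*1 + 0
gcd(90, 349) = 1, so the inverse exists.
Back-substitute for 1:
1 = 1*11 − 5*2
  = −5*79 + 36*11
  = 36*90 − 41*79
  = −41*349 + 159*90
So 90⁻¹ ≡ 159 (mod 349).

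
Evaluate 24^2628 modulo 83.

25

24^1 ≡ 24 (mod 83)
24^2 ≡ 24^2 = 576 ≡ 78 (mod 83)
24^4 ≡ 78^2 = 6084 ≡ 25 (mod 83)
24^8 ≡ 25^2 = 625 ≡ 44 (mod 83)
24^16 ≡ 44^2 = 1936 ≡ 27 (mod 83)
24^32 ≡ 27^2 = 729 ≡ 65 (mod 83)
24^64 ≡ 65^2 = 4225 ≡ 75 (mod 83)
24^128 ≡ 75^2 = 5625 ≡ 64 (mod 83)
24^256 ≡ 64^2 = 4096 ≡ 29 (mod 83)
24^512 ≡ 29^2 = 841 ≡ 11 (mod 83)
24^1024 ≡ 11^2 = 121 ≡ 38 (mod 83)
24^2048 ≡ 38^2 = 1444 ≡ 33 (mod 83)
24^2628 = 24^2048 · 24^512 · 24^64 · 24^4 ≡ 33 · 11 · 75 · 25 (mod 83).
Accumulate the product:
33 · 11 = 363 ≡ 31
31 · 75 = 2325 ≡ 1
1 · 25 = 25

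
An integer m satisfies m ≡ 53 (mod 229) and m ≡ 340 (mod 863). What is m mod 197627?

229⁻¹ mod 863: 229*456 ≡ 1 (mod 863), so 229⁻¹ ≡ 456.
m = 53 + 229*((340 − 53)*456 mod 863) = 53 + 229*559 = 128064.

128064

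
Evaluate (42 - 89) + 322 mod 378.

42 - 89 = -47 ≡ 331 (mod 378)
331 + 322 = 653 ≡ 275 (mod 378)

275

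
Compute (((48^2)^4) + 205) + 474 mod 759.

61

(48)^2 ≡ 27 (mod 759)
(27)^4 ≡ 141 (mod 759)
141 + 205 = 346
346 + 474 = 820 ≡ 61 (mod 759)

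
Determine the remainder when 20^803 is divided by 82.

46

Using repeated squaring:
803 in binary is 1100100011, i.e. 803 = 512 + 256 + 32 + 2 + 1.
20^1 ≡ 20 (mod 82)
20^2 ≡ 20^2 = 400 ≡ 72 (mod 82)
20^4 ≡ 72^2 = 5184 ≡ 18 (mod 82)
20^8 ≡ 18^2 = 324 ≡ 78 (mod 82)
20^16 ≡ 78^2 = 6084 ≡ 16 (mod 82)
20^32 ≡ 16^2 = 256 ≡ 10 (mod 82)
20^64 ≡ 10^2 = 100 ≡ 18 (mod 82)
20^128 ≡ 18^2 = 324 ≡ 78 (mod 82)
20^256 ≡ 78^2 = 6084 ≡ 16 (mod 82)
20^512 ≡ 16^2 = 256 ≡ 10 (mod 82)
20^803 = 20^512 × 20^256 × 20^32 × 20^2 × 20^1 ≡ 10 × 16 × 10 × 72 × 20 (mod 82).
Accumulate the product:
10 × 16 = 160 ≡ 78
78 × 10 = 780 ≡ 42
42 × 72 = 3024 ≡ 72
72 × 20 = 1440 ≡ 46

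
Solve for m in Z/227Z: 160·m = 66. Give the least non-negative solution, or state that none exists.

gcd(160, 227) = 1, so a unique solution mod 227 exists.
160⁻¹ ≡ 166 (mod 227).
m ≡ 166·66 ≡ 60 (mod 227).

60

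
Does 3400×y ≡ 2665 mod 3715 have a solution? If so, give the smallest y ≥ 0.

gcd(3400, 3715) = 5, and 5 | 2665, so solutions exist.
Divide through by 5: 680×y = 533 (mod 743).
680⁻¹ ≡ 342 (mod 743).
y ≡ 342×533 ≡ 251 (mod 743).
The smallest non-negative solution is y = 251.

251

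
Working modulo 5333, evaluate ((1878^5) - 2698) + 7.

(1878)^5 ≡ 1694 (mod 5333)
1694 - 2698 = -1004 ≡ 4329 (mod 5333)
4329 + 7 = 4336

4336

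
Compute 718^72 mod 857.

724

Compute successive squares:
72 in binary is 1001000, i.e. 72 = 64 + 8.
718^1 ≡ 718 (mod 857)
718^2 ≡ 718^2 = 515524 ≡ 467 (mod 857)
718^4 ≡ 467^2 = 218089 ≡ 411 (mod 857)
718^8 ≡ 411^2 = 168921 ≡ 92 (mod 857)
718^16 ≡ 92^2 = 8464 ≡ 751 (mod 857)
718^32 ≡ 751^2 = 564001 ≡ 95 (mod 857)
718^64 ≡ 95^2 = 9025 ≡ 455 (mod 857)
718^72 = 718^64 × 718^8 ≡ 455 × 92 (mod 857).
455 × 92 = 41860 ≡ 724 (mod 857).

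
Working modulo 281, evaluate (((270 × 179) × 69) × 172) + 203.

270 × 179 = 48330 ≡ 279 (mod 281)
279 × 69 = 19251 ≡ 143 (mod 281)
143 × 172 = 24596 ≡ 149 (mod 281)
149 + 203 = 352 ≡ 71 (mod 281)

71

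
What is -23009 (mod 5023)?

2106

-23009 = -5×5023 + 2106, so -23009 ≡ 2106 (mod 5023).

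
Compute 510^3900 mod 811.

By square-and-multiply:
3900 in binary is 111100111100, i.e. 3900 = 2048 + 1024 + 512 + 256 + 32 + 16 + 8 + 4.
510^1 ≡ 510 (mod 811)
510^2 ≡ 510^2 = 260100 ≡ 580 (mod 811)
510^4 ≡ 580^2 = 336400 ≡ 646 (mod 811)
510^8 ≡ 646^2 = 417316 ≡ 462 (mod 811)
510^16 ≡ 462^2 = 213444 ≡ 151 (mod 811)
510^32 ≡ 151^2 = 22801 ≡ 93 (mod 811)
510^64 ≡ 93^2 = 8649 ≡ 539 (mod 811)
510^128 ≡ 539^2 = 290521 ≡ 183 (mod 811)
510^256 ≡ 183^2 = 33489 ≡ 238 (mod 811)
510^512 ≡ 238^2 = 56644 ≡ 685 (mod 811)
510^1024 ≡ 685^2 = 469225 ≡ 467 (mod 811)
510^2048 ≡ 467^2 = 218089 ≡ 741 (mod 811)
510^3900 = 510^2048 · 510^1024 · 510^512 · 510^256 · 510^32 · 510^16 · 510^8 · 510^4 ≡ 741 · 467 · 685 · 238 · 93 · 151 · 462 · 646 (mod 811).
Accumulate the product:
741 · 467 = 346047 ≡ 561
561 · 685 = 384285 ≡ 682
682 · 238 = 162316 ≡ 116
116 · 93 = 10788 ≡ 245
245 · 151 = 36995 ≡ 500
500 · 462 = 231000 ≡ 676
676 · 646 = 436696 ≡ 378

378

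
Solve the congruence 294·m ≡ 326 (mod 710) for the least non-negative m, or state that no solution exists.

gcd(294, 710) = 2, and 2 | 326, so solutions exist.
Divide through by 2: 147·m = 163 (mod 355).
147⁻¹ ≡ 128 (mod 355).
m ≡ 128·163 ≡ 274 (mod 355).
The smallest non-negative solution is m = 274.

274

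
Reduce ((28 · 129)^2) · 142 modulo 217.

175

28 · 129 = 3612 ≡ 140 (mod 217)
(140)^2 ≡ 70 (mod 217)
70 · 142 = 9940 ≡ 175 (mod 217)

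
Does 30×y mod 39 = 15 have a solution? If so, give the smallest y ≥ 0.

gcd(30, 39) = 3, and 3 | 15, so solutions exist.
Divide through by 3: 10×y ≡ 5 (mod 13).
10⁻¹ ≡ 4 (mod 13).
y ≡ 4×5 ≡ 7 (mod 13).
The smallest non-negative solution is y = 7.

7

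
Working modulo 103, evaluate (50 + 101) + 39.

87

50 + 101 = 151 ≡ 48 (mod 103)
48 + 39 = 87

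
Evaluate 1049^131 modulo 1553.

Using repeated squaring:
131 in binary is 10000011, i.e. 131 = 128 + 2 + 1.
1049^1 ≡ 1049 (mod 1553)
1049^2 ≡ 1049^2 = 1100401 ≡ 877 (mod 1553)
1049^4 ≡ 877^2 = 769129 ≡ 394 (mod 1553)
1049^8 ≡ 394^2 = 155236 ≡ 1489 (mod 1553)
1049^16 ≡ 1489^2 = 2217121 ≡ 990 (mod 1553)
1049^32 ≡ 990^2 = 980100 ≡ 157 (mod 1553)
1049^64 ≡ 157^2 = 24649 ≡ 1354 (mod 1553)
1049^128 ≡ 1354^2 = 1833316 ≡ 776 (mod 1553)
1049^131 = 1049^128 · 1049^2 · 1049^1 ≡ 776 · 877 · 1049 (mod 1553).
Accumulate the product:
776 · 877 = 680552 ≡ 338
338 · 1049 = 354562 ≡ 478

478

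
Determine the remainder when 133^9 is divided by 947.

433

9 in binary is 1001, i.e. 9 = 8 + 1.
133^1 ≡ 133 (mod 947)
133^2 ≡ 133^2 = 17689 ≡ 643 (mod 947)
133^4 ≡ 643^2 = 413449 ≡ 557 (mod 947)
133^8 ≡ 557^2 = 310249 ≡ 580 (mod 947)
133^9 = 133^8 × 133^1 ≡ 580 × 133 (mod 947).
580 × 133 = 77140 ≡ 433 (mod 947).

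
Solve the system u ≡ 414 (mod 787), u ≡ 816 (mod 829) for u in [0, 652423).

552101

787⁻¹ mod 829: 787·375 ≡ 1 (mod 829), so 787⁻¹ ≡ 375.
u = 414 + 787·((816 − 414)·375 mod 829) = 414 + 787·701 = 552101.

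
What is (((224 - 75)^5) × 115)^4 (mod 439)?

324

224 - 75 = 149
(149)^5 ≡ 12 (mod 439)
12 × 115 = 1380 ≡ 63 (mod 439)
(63)^4 ≡ 324 (mod 439)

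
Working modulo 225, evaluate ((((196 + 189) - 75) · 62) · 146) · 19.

196 + 189 = 385 ≡ 160 (mod 225)
160 - 75 = 85
85 · 62 = 5270 ≡ 95 (mod 225)
95 · 146 = 13870 ≡ 145 (mod 225)
145 · 19 = 2755 ≡ 55 (mod 225)

55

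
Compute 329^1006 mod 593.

591

1006 in binary is 1111101110, i.e. 1006 = 512 + 256 + 128 + 64 + 32 + 8 + 4 + 2.
329^1 ≡ 329 (mod 593)
329^2 ≡ 329^2 = 108241 ≡ 315 (mod 593)
329^4 ≡ 315^2 = 99225 ≡ 194 (mod 593)
329^8 ≡ 194^2 = 37636 ≡ 277 (mod 593)
329^16 ≡ 277^2 = 76729 ≡ 232 (mod 593)
329^32 ≡ 232^2 = 53824 ≡ 454 (mod 593)
329^64 ≡ 454^2 = 206116 ≡ 345 (mod 593)
329^128 ≡ 345^2 = 119025 ≡ 425 (mod 593)
329^256 ≡ 425^2 = 180625 ≡ 353 (mod 593)
329^512 ≡ 353^2 = 124609 ≡ 79 (mod 593)
329^1006 = 329^512 * 329^256 * 329^128 * 329^64 * 329^32 * 329^8 * 329^4 * 329^2 ≡ 79 * 353 * 425 * 345 * 454 * 277 * 194 * 315 (mod 593).
Accumulate the product:
79 * 353 = 27887 ≡ 16
16 * 425 = 6800 ≡ 277
277 * 345 = 95565 ≡ 92
92 * 454 = 41768 ≡ 258
258 * 277 = 71466 ≡ 306
306 * 194 = 59364 ≡ 64
64 * 315 = 20160 ≡ 591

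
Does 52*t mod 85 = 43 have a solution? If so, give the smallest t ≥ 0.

gcd(52, 85) = 1, so a unique solution mod 85 exists.
52⁻¹ ≡ 18 (mod 85).
t ≡ 18*43 ≡ 9 (mod 85).

9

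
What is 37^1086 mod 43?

1

1086 in binary is 10000111110, i.e. 1086 = 1024 + 32 + 16 + 8 + 4 + 2.
37^1 ≡ 37 (mod 43)
37^2 ≡ 37^2 = 1369 ≡ 36 (mod 43)
37^4 ≡ 36^2 = 1296 ≡ 6 (mod 43)
37^8 ≡ 6^2 = 36 (mod 43)
37^16 ≡ 36^2 = 1296 ≡ 6 (mod 43)
37^32 ≡ 6^2 = 36 (mod 43)
37^64 ≡ 36^2 = 1296 ≡ 6 (mod 43)
37^128 ≡ 6^2 = 36 (mod 43)
37^256 ≡ 36^2 = 1296 ≡ 6 (mod 43)
37^512 ≡ 6^2 = 36 (mod 43)
37^1024 ≡ 36^2 = 1296 ≡ 6 (mod 43)
37^1086 = 37^1024 × 37^32 × 37^16 × 37^8 × 37^4 × 37^2 ≡ 6 × 36 × 6 × 36 × 6 × 36 (mod 43).
Accumulate the product:
6 × 36 = 216 ≡ 1
1 × 6 = 6
6 × 36 = 216 ≡ 1
1 × 6 = 6
6 × 36 = 216 ≡ 1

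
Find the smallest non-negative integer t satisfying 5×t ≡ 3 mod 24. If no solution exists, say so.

gcd(5, 24) = 1, so a unique solution mod 24 exists.
5⁻¹ ≡ 5 (mod 24).
t ≡ 5×3 ≡ 15 (mod 24).

15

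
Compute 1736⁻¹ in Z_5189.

By the extended Euclidean algorithm:
5189 = 2*1736 + 1717
1736 = 1*1717 + 19
1717 = 90*19 + 7
19 = 2*7 + 5
7 = 1*5 + 2
5 = 2*2 + 1
2 = 2*1 + 0
gcd(1736, 5189) = 1, so the inverse exists.
Bézout: 1 = −731*5189 + 2185*1736.
So 1736⁻¹ ≡ 2185 (mod 5189).

2185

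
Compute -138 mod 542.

-138 = -1·542 + 404, so -138 ≡ 404 (mod 542).

404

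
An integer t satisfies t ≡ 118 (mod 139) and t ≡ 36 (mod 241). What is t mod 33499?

28474

139⁻¹ mod 241: 139*215 ≡ 1 (mod 241), so 139⁻¹ ≡ 215.
t = 118 + 139*((36 − 118)*215 mod 241) = 118 + 139*204 = 28474.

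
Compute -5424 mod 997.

558

-5424 = -6×997 + 558, so -5424 ≡ 558 (mod 997).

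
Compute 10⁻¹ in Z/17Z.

12

Apply the Euclidean algorithm and back-substitute:
17 = 1×10 + 7
10 = 1×7 + 3
7 = 2×3 + 1
3 = 3×1 + 0
gcd(10, 17) = 1, so the inverse exists.
Bézout: 1 = 3×17 − 5×10.
So 10⁻¹ ≡ −5 ≡ 12 (mod 17).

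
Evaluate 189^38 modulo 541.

15

Using repeated squaring:
189^1 ≡ 189 (mod 541)
189^2 ≡ 189^2 = 35721 ≡ 15 (mod 541)
189^4 ≡ 15^2 = 225 (mod 541)
189^8 ≡ 225^2 = 50625 ≡ 312 (mod 541)
189^16 ≡ 312^2 = 97344 ≡ 505 (mod 541)
189^32 ≡ 505^2 = 255025 ≡ 214 (mod 541)
189^38 = 189^32 × 189^4 × 189^2 ≡ 214 × 225 × 15 (mod 541).
Accumulate the product:
214 × 225 = 48150 ≡ 1
1 × 15 = 15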